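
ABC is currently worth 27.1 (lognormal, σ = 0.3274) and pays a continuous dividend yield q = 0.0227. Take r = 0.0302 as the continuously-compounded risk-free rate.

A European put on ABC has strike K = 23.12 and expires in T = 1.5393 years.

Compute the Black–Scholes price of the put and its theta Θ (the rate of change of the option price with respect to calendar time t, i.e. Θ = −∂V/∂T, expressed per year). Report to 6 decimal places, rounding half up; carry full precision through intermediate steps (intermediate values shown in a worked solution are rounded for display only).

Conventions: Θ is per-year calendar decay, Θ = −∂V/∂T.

price = 2.163055
Θ = -1.017146

σ√T = 0.3274·√1.5393 = 0.406200
d₁ = (ln(S/K) + (r−q+σ²/2)T) / (σ√T) = (ln(27.1/23.12) + (0.0302−0.0227+0.3274²/2)·1.5393) / 0.406200 = (0.158836 + 0.094044) / 0.406200 = 0.622549
d₂ = d₁ − σ√T = 0.622549 − 0.406200 = 0.216349
e^{−rT} = 0.954577
e^{−qT} = 0.965661
N(−d₁) = 0.266790,  N(−d₂) = 0.414358
Put price V = K·e^{−rT}·N(−d₂) − S·e^{−qT}·N(−d₁) = 9.144804 − 6.981749 = 2.163055
φ(d₁) = (1/√(2π))·e^{−d₁²/2} = 0.328663
Θ = −S·e^{−qT}·φ(d₁)·σ/(2√T) − q·S·e^{−qT}·N(−d₁) + r·K·e^{−rT}·N(−d₂) = −1.134833 − 0.158486 + 0.276173 = -1.017146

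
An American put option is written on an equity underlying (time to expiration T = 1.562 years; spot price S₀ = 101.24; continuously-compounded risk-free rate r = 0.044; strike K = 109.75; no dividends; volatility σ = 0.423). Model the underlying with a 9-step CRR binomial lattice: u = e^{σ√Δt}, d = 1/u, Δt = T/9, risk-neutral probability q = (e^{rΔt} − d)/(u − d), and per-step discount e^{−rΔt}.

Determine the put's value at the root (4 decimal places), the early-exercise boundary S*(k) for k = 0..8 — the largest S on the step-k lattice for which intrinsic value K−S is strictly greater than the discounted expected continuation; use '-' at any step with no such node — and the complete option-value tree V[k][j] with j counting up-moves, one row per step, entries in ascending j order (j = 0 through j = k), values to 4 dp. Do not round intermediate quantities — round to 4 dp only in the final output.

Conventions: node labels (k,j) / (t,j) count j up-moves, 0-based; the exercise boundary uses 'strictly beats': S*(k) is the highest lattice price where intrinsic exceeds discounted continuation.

price = 23.1602
boundary = - - - 59.6699 50.0292 59.6699 71.1685 59.6699 71.1685
tree:
23.1602
30.8597 15.1133
39.9370 21.4300 8.4493
50.0801 29.4876 12.9639 3.6488
59.7208 39.1914 19.3509 6.1886 0.9304
67.8039 50.0801 27.9148 10.2977 1.7950 0.0000
74.5811 59.7208 38.5815 16.6999 3.4630 0.0000 0.0000
80.2632 67.8039 50.0801 26.1083 6.6810 0.0000 0.0000 0.0000
85.0274 74.5811 59.7208 38.5815 12.8894 0.0000 0.0000 0.0000 0.0000
89.0217 80.2632 67.8039 50.0801 24.8671 0.0000 0.0000 0.0000 0.0000 0.0000

params: Δt=0.17356 u=1.19270 d=0.83843 q=0.47770 e^(-rΔt)=0.99239
t_9 payoffs: 89.0217 80.2632 67.8039 50.0801 24.8671 0.0000 0.0000 0.0000 0.0000 0.0000
t_8: node(8,0) S=24.7226 payoff=85.0274 vs cont=84.1924 → 85.0274 [stop]  node(8,1) S=35.1689 payoff=74.5811 vs cont=73.7462 → 74.5811 [stop]  node(8,2) S=50.0292 payoff=59.7208 vs cont=58.8859 → 59.7208 [stop]  node(8,3) S=71.1685 payoff=38.5815 vs cont=37.7466 → 38.5815 [stop]  node(8,4) S=101.2400 payoff=8.5100 vs cont=12.8894 → 12.8894 [wait]  node(8,5) S=144.0179 payoff=0.0000 vs cont=0.0000 → 0.0000 [wait]  node(8,6) S=204.8711 payoff=0.0000 vs cont=0.0000 → 0.0000 [wait]  node(8,7) S=291.4373 payoff=0.0000 vs cont=0.0000 → 0.0000 [wait]  node(8,8) S=414.5810 payoff=0.0000 vs cont=0.0000 → 0.0000 [wait]  ⇒ S*(8)=71.1685
t_7: node(7,0) S=29.4868 payoff=80.2632 vs cont=79.4283 → 80.2632 [stop]  node(7,1) S=41.9461 payoff=67.8039 vs cont=66.9690 → 67.8039 [stop]  node(7,2) S=59.6699 payoff=50.0801 vs cont=49.2451 → 50.0801 [stop]  node(7,3) S=84.8829 payoff=24.8671 vs cont=26.1083 → 26.1083 [wait]  node(7,4) S=120.7492 payoff=0.0000 vs cont=6.6810 → 6.6810 [wait]  node(7,5) S=171.7705 payoff=0.0000 vs cont=0.0000 → 0.0000 [wait]  node(7,6) S=244.3503 payoff=0.0000 vs cont=0.0000 → 0.0000 [wait]  node(7,7) S=347.5980 payoff=0.0000 vs cont=0.0000 → 0.0000 [wait]  ⇒ S*(7)=59.6699
t_6: node(6,0) S=35.1689 payoff=74.5811 vs cont=73.7462 → 74.5811 [stop]  node(6,1) S=50.0292 payoff=59.7208 vs cont=58.8859 → 59.7208 [stop]  node(6,2) S=71.1685 payoff=38.5815 vs cont=38.3350 → 38.5815 [stop]  node(6,3) S=101.2400 payoff=8.5100 vs cont=16.6999 → 16.6999 [wait]  node(6,4) S=144.0179 payoff=0.0000 vs cont=3.4630 → 3.4630 [wait]  node(6,5) S=204.8711 payoff=0.0000 vs cont=0.0000 → 0.0000 [wait]  node(6,6) S=291.4373 payoff=0.0000 vs cont=0.0000 → 0.0000 [wait]  ⇒ S*(6)=71.1685
t_5: node(5,0) S=41.9461 payoff=67.8039 vs cont=66.9690 → 67.8039 [stop]  node(5,1) S=59.6699 payoff=50.0801 vs cont=49.2451 → 50.0801 [stop]  node(5,2) S=84.8829 payoff=24.8671 vs cont=27.9148 → 27.9148 [wait]  node(5,3) S=120.7492 payoff=0.0000 vs cont=10.2977 → 10.2977 [wait]  node(5,4) S=171.7705 payoff=0.0000 vs cont=1.7950 → 1.7950 [wait]  node(5,5) S=244.3503 payoff=0.0000 vs cont=0.0000 → 0.0000 [wait]  ⇒ S*(5)=59.6699
t_4: node(4,0) S=50.0292 payoff=59.7208 vs cont=58.8859 → 59.7208 [stop]  node(4,1) S=71.1685 payoff=38.5815 vs cont=39.1914 → 39.1914 [wait]  node(4,2) S=101.2400 payoff=8.5100 vs cont=19.3509 → 19.3509 [wait]  node(4,3) S=144.0179 payoff=0.0000 vs cont=6.1886 → 6.1886 [wait]  node(4,4) S=204.8711 payoff=0.0000 vs cont=0.9304 → 0.9304 [wait]  ⇒ S*(4)=50.0292
t_3: node(3,0) S=59.6699 payoff=50.0801 vs cont=49.5343 → 50.0801 [stop]  node(3,1) S=84.8829 payoff=24.8671 vs cont=29.4876 → 29.4876 [wait]  node(3,2) S=120.7492 payoff=0.0000 vs cont=12.9639 → 12.9639 [wait]  node(3,3) S=171.7705 payoff=0.0000 vs cont=3.6488 → 3.6488 [wait]  ⇒ S*(3)=59.6699
t_2: node(2,0) S=71.1685 payoff=38.5815 vs cont=39.9370 → 39.9370 [wait]  node(2,1) S=101.2400 payoff=8.5100 vs cont=21.4300 → 21.4300 [wait]  node(2,2) S=144.0179 payoff=0.0000 vs cont=8.4493 → 8.4493 [wait]  ⇒ S*(2)=-
t_1: node(1,0) S=84.8829 payoff=24.8671 vs cont=30.8597 → 30.8597 [wait]  node(1,1) S=120.7492 payoff=0.0000 vs cont=15.1133 → 15.1133 [wait]  ⇒ S*(1)=-
t_0: node(0,0) S=101.2400 payoff=8.5100 vs cont=23.1602 → 23.1602 [wait]  ⇒ S*(0)=-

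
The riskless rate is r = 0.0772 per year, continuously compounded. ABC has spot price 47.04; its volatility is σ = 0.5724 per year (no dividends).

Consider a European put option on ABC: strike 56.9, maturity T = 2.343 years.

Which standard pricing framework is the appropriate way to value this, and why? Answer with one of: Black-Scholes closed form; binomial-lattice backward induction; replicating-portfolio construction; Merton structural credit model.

Key observation: everything needed for the exact continuous-time valuation of the European put on ABC (strike 56.9) is given, and no feature rules the closed form out.

framework: Black-Scholes closed form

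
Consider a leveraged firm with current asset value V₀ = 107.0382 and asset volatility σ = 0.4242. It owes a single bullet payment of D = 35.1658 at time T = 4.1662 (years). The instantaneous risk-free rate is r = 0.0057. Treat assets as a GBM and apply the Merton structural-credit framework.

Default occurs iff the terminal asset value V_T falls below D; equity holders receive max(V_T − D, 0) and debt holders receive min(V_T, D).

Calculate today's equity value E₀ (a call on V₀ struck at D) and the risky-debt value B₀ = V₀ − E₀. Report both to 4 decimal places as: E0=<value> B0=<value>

E0=74.8764 B0=32.1618

Equity is a call on the firm's assets struck at D = 35.1658:
d₁ = [ln(V₀/D) + (r + σ²/2)T] / (σ√T)
   = [ln(107.0382/35.1658) + (0.0057 + 0.5·0.4242²)·4.1662] / (0.4242·√4.1662)
   = [1.113112 + 0.398592] / 0.865846 = 1.745927
d₂ = d₁ − σ√T = 1.745927 − 0.865846 = 0.880081
N(d₁) = 0.959588,  N(d₂) = 0.810592,  e^(−rT) = 0.976532
E₀ = V₀·N(d₁) − D·e^(−rT)·N(d₂)
   = 107.0382·0.959588 − 35.1658·0.976532·0.810592 = 74.876413
B₀ = V₀ − E₀ = 107.0382 − 74.876413 = 32.161787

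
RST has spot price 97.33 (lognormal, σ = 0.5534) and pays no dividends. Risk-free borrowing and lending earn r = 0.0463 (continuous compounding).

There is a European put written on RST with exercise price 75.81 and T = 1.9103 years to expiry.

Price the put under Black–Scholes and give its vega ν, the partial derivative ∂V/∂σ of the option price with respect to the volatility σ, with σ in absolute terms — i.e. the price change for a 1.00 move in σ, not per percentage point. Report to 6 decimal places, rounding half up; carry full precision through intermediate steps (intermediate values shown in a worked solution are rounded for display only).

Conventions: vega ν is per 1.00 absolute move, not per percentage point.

price = 13.110832
ν = 38.194120

σ√T = 0.5534·√1.9103 = 0.764874
d₁ = (ln(S/K) + (r+σ²/2)T) / (σ√T) = (ln(97.33/75.81) + (0.0463+0.5534²/2)·1.9103) / 0.764874 = (0.249877 + 0.380963) / 0.764874 = 0.824763
d₂ = d₁ − σ√T = 0.824763 − 0.764874 = 0.059889
e^{−rT} = 0.915352
N(−d₁) = 0.204753,  N(−d₂) = 0.476122
Put price V = K·e^{−rT}·N(−d₂) − S·N(−d₁) = 33.039439 − 19.928607 = 13.110832
φ(d₁) = (1/√(2π))·e^{−d₁²/2} = 0.283922
ν = S·φ(d₁)·√T = 38.194120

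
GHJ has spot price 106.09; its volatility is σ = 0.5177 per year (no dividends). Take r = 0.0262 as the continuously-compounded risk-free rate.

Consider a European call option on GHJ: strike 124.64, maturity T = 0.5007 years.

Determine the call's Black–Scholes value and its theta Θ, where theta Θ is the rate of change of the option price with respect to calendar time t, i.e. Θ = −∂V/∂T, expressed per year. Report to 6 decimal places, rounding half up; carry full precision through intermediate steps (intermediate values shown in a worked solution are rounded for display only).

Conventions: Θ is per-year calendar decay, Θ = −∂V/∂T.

price = 9.508090
Θ = -16.007051

σ√T = 0.5177·√0.5007 = 0.366325
d₁ = (ln(S/K) + (r+σ²/2)T) / (σ√T) = (ln(106.09/124.64) + (0.0262+0.5177²/2)·0.5007) / 0.366325 = (-0.161142 + 0.080215) / 0.366325 = -0.220914
d₂ = d₁ − σ√T = -0.220914 − 0.366325 = -0.587239
e^{−rT} = 0.986967
N(d₁) = 0.412580,  N(d₂) = 0.278522
Call price V = S·N(d₁) − K·e^{−rT}·N(d₂) = 43.770588 − 34.262498 = 9.508090
φ(d₁) = (1/√(2π))·e^{−d₁²/2} = 0.389325
Θ = −S·φ(d₁)·σ/(2√T) − r·K·e^{−rT}·N(d₂) = −15.109374 − 0.897677 = -16.007051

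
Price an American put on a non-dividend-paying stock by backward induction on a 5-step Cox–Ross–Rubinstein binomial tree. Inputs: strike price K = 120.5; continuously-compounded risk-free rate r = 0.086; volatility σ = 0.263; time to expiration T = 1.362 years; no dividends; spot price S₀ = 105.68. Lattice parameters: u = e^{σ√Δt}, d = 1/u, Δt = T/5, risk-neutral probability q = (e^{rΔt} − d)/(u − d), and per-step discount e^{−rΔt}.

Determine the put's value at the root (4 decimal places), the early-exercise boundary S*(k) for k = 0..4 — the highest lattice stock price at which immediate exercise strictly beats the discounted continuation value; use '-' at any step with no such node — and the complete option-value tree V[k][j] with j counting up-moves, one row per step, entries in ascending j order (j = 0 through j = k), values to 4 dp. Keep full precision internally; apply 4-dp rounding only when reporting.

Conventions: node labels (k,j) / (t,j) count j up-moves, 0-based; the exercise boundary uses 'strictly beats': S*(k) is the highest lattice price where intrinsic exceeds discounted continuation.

price = 17.0053
boundary = - 92.1254 80.3093 92.1254 105.6800
tree:
17.0053
28.3746 8.5014
40.1907 15.9203 2.8407
50.4912 28.3746 6.4884 0.0000
59.4706 40.1907 14.8200 0.0000 0.0000
67.2982 50.4912 28.3746 0.0000 0.0000 0.0000

Δt=0.27240  u=1.14713  d=0.87174  q=0.55181  discount=0.97685
step 5 (expiry): payoffs max(K−S,0) = 67.2982 50.4912 28.3746 0.0000 0.0000 0.0000
step 4: (k=4,j=0): S=61.0294, K−S=59.4706, hold=56.6805 ⇒ V=59.4706 exercise | (k=4,j=1): S=80.3093, K−S=40.1907, hold=37.4006 ⇒ V=40.1907 exercise | (k=4,j=2): S=105.6800, K−S=14.8200, hold=12.4228 ⇒ V=14.8200 exercise | (k=4,j=3): S=139.0655, K−S=0.0000, hold=0.0000 ⇒ V=0.0000 continue | (k=4,j=4): S=182.9980, K−S=0.0000, hold=0.0000 ⇒ V=0.0000 continue  boundary S*=105.6800
step 3: (k=3,j=0): S=70.0088, K−S=50.4912, hold=47.7011 ⇒ V=50.4912 exercise | (k=3,j=1): S=92.1254, K−S=28.3746, hold=25.5845 ⇒ V=28.3746 exercise | (k=3,j=2): S=121.2289, K−S=0.0000, hold=6.4884 ⇒ V=6.4884 continue | (k=3,j=3): S=159.5265, K−S=0.0000, hold=0.0000 ⇒ V=0.0000 continue  boundary S*=92.1254
step 2: (k=2,j=0): S=80.3093, K−S=40.1907, hold=37.4006 ⇒ V=40.1907 exercise | (k=2,j=1): S=105.6800, K−S=14.8200, hold=15.9203 ⇒ V=15.9203 continue | (k=2,j=2): S=139.0655, K−S=0.0000, hold=2.8407 ⇒ V=2.8407 continue  boundary S*=80.3093
step 1: (k=1,j=0): S=92.1254, K−S=28.3746, hold=26.1776 ⇒ V=28.3746 exercise | (k=1,j=1): S=121.2289, K−S=0.0000, hold=8.5014 ⇒ V=8.5014 continue  boundary S*=92.1254
step 0: (k=0,j=0): S=105.6800, K−S=14.8200, hold=17.0053 ⇒ V=17.0053 continue  boundary S*=-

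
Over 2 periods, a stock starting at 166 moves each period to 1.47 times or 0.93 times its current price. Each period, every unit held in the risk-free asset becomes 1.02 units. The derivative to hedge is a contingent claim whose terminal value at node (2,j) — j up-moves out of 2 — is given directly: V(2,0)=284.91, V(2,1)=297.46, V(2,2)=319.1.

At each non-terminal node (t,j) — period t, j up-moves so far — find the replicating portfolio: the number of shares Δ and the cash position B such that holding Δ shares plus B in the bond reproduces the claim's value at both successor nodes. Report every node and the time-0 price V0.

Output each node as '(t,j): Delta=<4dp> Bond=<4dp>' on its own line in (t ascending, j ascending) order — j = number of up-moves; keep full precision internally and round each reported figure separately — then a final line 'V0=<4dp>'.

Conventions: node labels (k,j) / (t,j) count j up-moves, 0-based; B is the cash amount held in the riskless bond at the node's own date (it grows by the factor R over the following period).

(0,0): Delta=0.1538 Bond=252.5746
(1,0): Delta=0.1505 Bond=258.1334
(1,1): Delta=0.1642 Bond=255.0893
V0=278.1102

Arbitrage-free pricing uses the up-move probability p* = (R−d)/(u−d) = 0.1667, discounting each step at R = 1.02.
Expiry values: V(2,0)=284.9100, V(2,1)=297.4600, V(2,2)=319.1000
  t=1,j=0: stock 154.3800 → up 226.9386 (V=297.4600), down 143.5734 (V=284.9100). Price 281.3742; hedge Δ=0.1505, bond B=258.1334.
  t=1,j=1: stock 244.0200 → up 358.7094 (V=319.1000), down 226.9386 (V=297.4600). Price 295.1634; hedge Δ=0.1642, bond B=255.0893.
  t=0,j=0: stock 166.0000 → up 244.0200 (V=295.1634), down 154.3800 (V=281.3742). Price 278.1102; hedge Δ=0.1538, bond B=252.5746.
As a check, the time-0 holding Δ(0,0)·S0 + B(0,0) comes to 278.1102 — exactly V0.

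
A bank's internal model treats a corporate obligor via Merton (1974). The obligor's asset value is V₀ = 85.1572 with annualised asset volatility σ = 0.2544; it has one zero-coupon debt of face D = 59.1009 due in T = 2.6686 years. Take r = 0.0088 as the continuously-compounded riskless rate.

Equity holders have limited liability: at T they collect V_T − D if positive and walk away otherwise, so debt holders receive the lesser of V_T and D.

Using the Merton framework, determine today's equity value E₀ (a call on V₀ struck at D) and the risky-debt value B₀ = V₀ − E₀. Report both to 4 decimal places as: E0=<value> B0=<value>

Equity is a call on the firm's assets struck at D = 59.1009:
d₁ = [ln(V₀/D) + (r + σ²/2)T] / (σ√T)
   = [ln(85.1572/59.1009) + (0.0088 + 0.5·0.2544²)·2.6686] / (0.2544·√2.6686)
   = [0.365253 + 0.109839] / 0.415584 = 1.143190
d₂ = d₁ − σ√T = 1.143190 − 0.415584 = 0.727606
N(d₁) = 0.873520,  N(d₂) = 0.766573,  e^(−rT) = 0.976790
E₀ = V₀·N(d₁) − D·e^(−rT)·N(d₂)
   = 85.1572·0.873520 − 59.1009·0.976790·0.766573 = 30.132936
B₀ = V₀ − E₀ = 85.1572 − 30.132936 = 55.024264

E0=30.1329 B0=55.0243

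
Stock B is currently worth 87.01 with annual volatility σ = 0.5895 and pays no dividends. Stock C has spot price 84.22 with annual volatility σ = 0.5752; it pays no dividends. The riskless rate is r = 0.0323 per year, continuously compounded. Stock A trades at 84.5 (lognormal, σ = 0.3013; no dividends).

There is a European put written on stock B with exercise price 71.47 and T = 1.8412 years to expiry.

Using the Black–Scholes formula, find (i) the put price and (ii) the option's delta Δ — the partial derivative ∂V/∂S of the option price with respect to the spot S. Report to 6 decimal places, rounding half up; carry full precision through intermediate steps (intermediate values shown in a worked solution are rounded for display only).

price = 15.302334
Δ = -0.235683

σ√T = 0.5895·√1.8412 = 0.799897
d₁ = (ln(S/K) + (r+σ²/2)T) / (σ√T) = (ln(87.01/71.47) + (0.0323+0.5895²/2)·1.8412) / 0.799897 = (0.196745 + 0.379389) / 0.799897 = 0.720260
d₂ = d₁ − σ√T = 0.720260 − 0.799897 = -0.079638
e^{−rT} = 0.942263
N(−d₁) = 0.235683,  N(−d₂) = 0.531737
Put price V = K·e^{−rT}·N(−d₂) − S·N(−d₁) = 35.809070 − 20.506736 = 15.302334
Δ = −N(−d₁) = -0.235683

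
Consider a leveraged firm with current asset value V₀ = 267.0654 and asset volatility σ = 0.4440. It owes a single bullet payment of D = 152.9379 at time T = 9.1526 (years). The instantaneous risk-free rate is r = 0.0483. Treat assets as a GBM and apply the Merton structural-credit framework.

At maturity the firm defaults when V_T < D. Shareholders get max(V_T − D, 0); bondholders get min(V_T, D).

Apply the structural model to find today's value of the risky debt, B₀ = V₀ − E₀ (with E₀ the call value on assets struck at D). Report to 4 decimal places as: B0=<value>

B0=72.9320

With assets at 267.0654 and a single debt payment of 152.9379 at 9.1526 years:
d₁ = [ln(V₀/D) + (r + σ²/2)T] / (σ√T)
   = [ln(267.0654/152.9379) + (0.0483 + 0.5·0.4440²)·9.1526] / (0.4440·√9.1526)
   = [0.557462 + 1.344224] / 1.343245 = 1.415740
d₂ = d₁ − σ√T = 1.415740 − 1.343245 = 0.072495
N(d₁) = 0.921574,  N(d₂) = 0.528896,  e^(−rT) = 0.642704
E₀ = V₀·N(d₁) − D·e^(−rT)·N(d₂)
   = 267.0654·0.921574 − 152.9379·0.642704·0.528896 = 194.133354
B₀ = V₀ − E₀ = 267.0654 − 194.133354 = 72.932046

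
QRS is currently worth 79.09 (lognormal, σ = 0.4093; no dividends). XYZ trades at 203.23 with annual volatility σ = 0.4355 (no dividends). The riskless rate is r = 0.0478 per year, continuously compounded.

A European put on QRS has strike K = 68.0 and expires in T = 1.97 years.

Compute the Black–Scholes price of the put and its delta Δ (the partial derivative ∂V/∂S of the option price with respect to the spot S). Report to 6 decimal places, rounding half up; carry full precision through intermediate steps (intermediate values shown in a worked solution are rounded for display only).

σ√T = 0.4093·√1.97 = 0.574480
d₁ = (ln(S/K) + (r+σ²/2)T) / (σ√T) = (ln(79.09/68.0) + (0.0478+0.4093²/2)·1.97) / 0.574480 = (0.151079 + 0.259180) / 0.574480 = 0.714139
d₂ = d₁ − σ√T = 0.714139 − 0.574480 = 0.139659
e^{−rT} = 0.910132
N(−d₁) = 0.237571,  N(−d₂) = 0.444465
Put price V = K·e^{−rT}·N(−d₂) − S·N(−d₁) = 27.507462 − 18.789468 = 8.717994
Δ = −N(−d₁) = -0.237571

price = 8.717994
Δ = -0.237571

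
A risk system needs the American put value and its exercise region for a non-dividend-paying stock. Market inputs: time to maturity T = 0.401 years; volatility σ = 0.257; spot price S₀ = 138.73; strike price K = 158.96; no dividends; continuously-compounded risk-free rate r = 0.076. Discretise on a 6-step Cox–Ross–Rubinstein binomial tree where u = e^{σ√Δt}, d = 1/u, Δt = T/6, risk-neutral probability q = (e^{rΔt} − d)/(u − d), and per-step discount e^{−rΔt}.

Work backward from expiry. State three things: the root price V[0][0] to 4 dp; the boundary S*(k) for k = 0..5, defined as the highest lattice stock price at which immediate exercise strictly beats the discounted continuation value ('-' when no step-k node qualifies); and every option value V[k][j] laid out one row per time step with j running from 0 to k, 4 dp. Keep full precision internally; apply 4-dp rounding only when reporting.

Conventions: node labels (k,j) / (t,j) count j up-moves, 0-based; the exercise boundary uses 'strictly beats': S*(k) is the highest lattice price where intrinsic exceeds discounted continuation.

price = 20.8162
boundary = - 129.8123 121.4678 129.8123 138.7300 148.2603
tree:
20.8162
29.1477 13.3806
37.4922 20.2740 7.1911
45.3002 29.1477 12.3361 2.5441
52.6064 37.4922 20.2300 5.2190 0.1166
59.4429 45.3002 29.1477 10.6997 0.2449 0.0000
65.8399 52.6064 37.4922 20.2300 0.5147 0.0000 0.0000

params: Δt=0.06683 u=1.06870 d=0.93572 q=0.52169 e^(-rΔt)=0.99493
t_6 payoffs: 65.8399 52.6064 37.4922 20.2300 0.5147 0.0000 0.0000
t_5: node(5,0) S=99.5171 payoff=59.4429 vs cont=58.6375 → 59.4429 [stop]  node(5,1) S=113.6598 payoff=45.3002 vs cont=44.4949 → 45.3002 [stop]  node(5,2) S=129.8123 payoff=29.1477 vs cont=28.3423 → 29.1477 [stop]  node(5,3) S=148.2603 payoff=10.6997 vs cont=9.8943 → 10.6997 [stop]  node(5,4) S=169.3300 payoff=0.0000 vs cont=0.2449 → 0.2449 [wait]  node(5,5) S=193.3940 payoff=0.0000 vs cont=0.0000 → 0.0000 [wait]  ⇒ S*(5)=148.2603
t_4: node(4,0) S=106.3536 payoff=52.6064 vs cont=51.8010 → 52.6064 [stop]  node(4,1) S=121.4678 payoff=37.4922 vs cont=36.6868 → 37.4922 [stop]  node(4,2) S=138.7300 payoff=20.2300 vs cont=19.4246 → 20.2300 [stop]  node(4,3) S=158.4453 payoff=0.5147 vs cont=5.2190 → 5.2190 [wait]  node(4,4) S=180.9625 payoff=0.0000 vs cont=0.1166 → 0.1166 [wait]  ⇒ S*(4)=138.7300
t_3: node(3,0) S=113.6598 payoff=45.3002 vs cont=44.4949 → 45.3002 [stop]  node(3,1) S=129.8123 payoff=29.1477 vs cont=28.3423 → 29.1477 [stop]  node(3,2) S=148.2603 payoff=10.6997 vs cont=12.3361 → 12.3361 [wait]  node(3,3) S=169.3300 payoff=0.0000 vs cont=2.5441 → 2.5441 [wait]  ⇒ S*(3)=129.8123
t_2: node(2,0) S=121.4678 payoff=37.4922 vs cont=36.6868 → 37.4922 [stop]  node(2,1) S=138.7300 payoff=20.2300 vs cont=20.2740 → 20.2740 [wait]  node(2,2) S=158.4453 payoff=0.5147 vs cont=7.1911 → 7.1911 [wait]  ⇒ S*(2)=121.4678
t_1: node(1,0) S=129.8123 payoff=29.1477 vs cont=28.3652 → 29.1477 [stop]  node(1,1) S=148.2603 payoff=10.6997 vs cont=13.3806 → 13.3806 [wait]  ⇒ S*(1)=129.8123
t_0: node(0,0) S=138.7300 payoff=20.2300 vs cont=20.8162 → 20.8162 [wait]  ⇒ S*(0)=-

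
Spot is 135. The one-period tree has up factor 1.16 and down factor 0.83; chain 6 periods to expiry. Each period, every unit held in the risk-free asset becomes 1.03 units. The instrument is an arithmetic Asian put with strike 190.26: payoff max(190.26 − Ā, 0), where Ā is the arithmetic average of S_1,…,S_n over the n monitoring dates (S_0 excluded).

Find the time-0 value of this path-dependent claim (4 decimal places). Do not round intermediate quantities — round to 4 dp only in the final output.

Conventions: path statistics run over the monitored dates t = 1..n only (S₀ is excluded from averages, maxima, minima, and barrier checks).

price = 36.9572

Under the martingale measure an up-move has probability p* = 0.6061; value the claim as the probability-weighted average of per-path payoffs, discounted 6 periods at R = 1.03.
Enumerate all 2^6 = 64 price paths (U = up ×1.16, D = down ×0.83); each path with k up-moves has probability p*^k·(1−p*)^(6−k).
DDDDDD: Ā=73.9376, payoff=116.3224, prob=0.003737
UDDDDD: Ā=103.3344, payoff=86.9256, prob=0.005750
DUDDDD: Ā=95.9094, payoff=94.3506, prob=0.005750
UUDDDD: Ā=134.0421, payoff=56.2179, prob=0.008846
DDUDDD: Ā=89.7467, payoff=100.5133, prob=0.005750
UDUDDD: Ā=125.4291, payoff=64.8309, prob=0.008846
DUUDDD: Ā=118.0041, payoff=72.2559, prob=0.008846
UUUDDD: Ā=164.9214, payoff=25.3386, prob=0.013609
DDDUDD: Ā=84.6316, payoff=105.6284, prob=0.005750
UDDUDD: Ā=118.2803, payoff=71.9797, prob=0.008846
DUDUDD: Ā=110.8553, payoff=79.4047, prob=0.008846
UUDUDD: Ā=154.9303, payoff=35.3297, prob=0.013609
DDUUDD: Ā=104.6926, payoff=85.5674, prob=0.008846
UDUUDD: Ā=146.3173, payoff=43.9427, prob=0.013609
DUUUDD: Ā=138.8923, payoff=51.3677, prob=0.013609
UUUUDD: Ā=194.1146, payoff=0.0000, prob=0.020937
DDDDUD: Ā=80.3861, payoff=109.8739, prob=0.005750
UDDDUD: Ā=112.3468, payoff=77.9132, prob=0.008846
DUDDUD: Ā=104.9218, payoff=85.3382, prob=0.008846
UUDDUD: Ā=146.6377, payoff=43.6223, prob=0.013609
DDUDUD: Ā=98.7591, payoff=91.5009, prob=0.008846
UDUDUD: Ā=138.0247, payoff=52.2353, prob=0.013609
DUUDUD: Ā=130.5997, payoff=59.6603, prob=0.013609
UUUDUD: Ā=182.5249, payoff=7.7351, prob=0.020937
DDDUUD: Ā=93.6440, payoff=96.6160, prob=0.008846
UDDUUD: Ā=130.8760, payoff=59.3840, prob=0.013609
DUDUUD: Ā=123.4510, payoff=66.8090, prob=0.013609
UUDUUD: Ā=172.5339, payoff=17.7261, prob=0.020937
DDUUUD: Ā=117.2882, payoff=72.9718, prob=0.013609
UDUUUD: Ā=163.9209, payoff=26.3391, prob=0.020937
DUUUUD: Ā=156.4959, payoff=33.7641, prob=0.020937
UUUUUD: Ā=218.7171, payoff=0.0000, prob=0.032211
DDDDDU: Ā=76.8623, payoff=113.3977, prob=0.005750
UDDDDU: Ā=107.4220, payoff=82.8380, prob=0.008846
DUDDDU: Ā=99.9970, payoff=90.2630, prob=0.008846
UUDDDU: Ā=139.7549, payoff=50.5051, prob=0.013609
DDUDDU: Ā=93.8343, payoff=96.4257, prob=0.008846
UDUDDU: Ā=131.1419, payoff=59.1181, prob=0.013609
DUUDDU: Ā=123.7169, payoff=66.5431, prob=0.013609
UUUDDU: Ā=172.9055, payoff=17.3545, prob=0.020937
DDDUDU: Ā=88.7192, payoff=101.5408, prob=0.008846
UDDUDU: Ā=123.9931, payoff=66.2669, prob=0.013609
DUDUDU: Ā=116.5681, payoff=73.6919, prob=0.013609
UUDUDU: Ā=162.9145, payoff=27.3455, prob=0.020937
DDUUDU: Ā=110.4054, payoff=79.8546, prob=0.013609
UDUUDU: Ā=154.3015, payoff=35.9585, prob=0.020937
DUUUDU: Ā=146.8765, payoff=43.3835, prob=0.020937
UUUUDU: Ā=205.2731, payoff=0.0000, prob=0.032211
DDDDUU: Ā=84.4737, payoff=105.7863, prob=0.008846
UDDDUU: Ā=118.0596, payoff=72.2004, prob=0.013609
DUDDUU: Ā=110.6346, payoff=79.6254, prob=0.013609
UUDDUU: Ā=154.6219, payoff=35.6381, prob=0.020937
DDUDUU: Ā=104.4719, payoff=85.7881, prob=0.013609
UDUDUU: Ā=146.0089, payoff=44.2511, prob=0.020937
DUUDUU: Ā=138.5839, payoff=51.6761, prob=0.020937
UUUDUU: Ā=193.6835, payoff=0.0000, prob=0.032211
DDDUUU: Ā=99.3568, payoff=90.9032, prob=0.013609
UDDUUU: Ā=138.8601, payoff=51.3999, prob=0.020937
DUDUUU: Ā=131.4351, payoff=58.8249, prob=0.020937
UUDUUU: Ā=183.6924, payoff=6.5676, prob=0.032211
DDUUUU: Ā=125.2723, payoff=64.9877, prob=0.020937
UDUUUU: Ā=175.0794, payoff=15.1806, prob=0.032211
DUUUUU: Ā=167.6544, payoff=22.6056, prob=0.032211
UUUUUU: Ā=234.3122, payoff=0.0000, prob=0.049556
Price = Σ prob·payoff / R^6 = 44.128867 / 1.194052 = 36.9572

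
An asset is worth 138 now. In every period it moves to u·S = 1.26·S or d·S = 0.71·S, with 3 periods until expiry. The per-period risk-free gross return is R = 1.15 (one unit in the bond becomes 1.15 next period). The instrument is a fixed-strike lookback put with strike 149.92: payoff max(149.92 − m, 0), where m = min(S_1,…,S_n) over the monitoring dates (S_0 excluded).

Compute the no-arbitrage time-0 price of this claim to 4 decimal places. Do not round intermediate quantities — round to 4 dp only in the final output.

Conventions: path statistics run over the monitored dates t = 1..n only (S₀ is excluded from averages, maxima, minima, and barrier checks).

With p* = (R−d)/(u−d) = 0.8000, sum probability × payoff across the paths and divide by R^3.
Enumerate all 2^3 = 8 price paths (U = up ×1.26, D = down ×0.71); each path with k up-moves has probability p*^k·(1−p*)^(3−k).
DDD: m=49.3917, payoff=100.5283, prob=0.008000
UDD: m=87.6529, payoff=62.2671, prob=0.032000
DUD: m=87.6529, payoff=62.2671, prob=0.032000
UUD: m=155.5530, payoff=0.0000, prob=0.128000
DDU: m=69.5658, payoff=80.3542, prob=0.032000
UDU: m=123.4548, payoff=26.4652, prob=0.128000
DUU: m=97.9800, payoff=51.9400, prob=0.128000
UUU: m=173.8800, payoff=0.0000, prob=0.512000
Price = Σ prob·payoff / R^3 = 17.396520 / 1.520875 = 11.4385

price = 11.4385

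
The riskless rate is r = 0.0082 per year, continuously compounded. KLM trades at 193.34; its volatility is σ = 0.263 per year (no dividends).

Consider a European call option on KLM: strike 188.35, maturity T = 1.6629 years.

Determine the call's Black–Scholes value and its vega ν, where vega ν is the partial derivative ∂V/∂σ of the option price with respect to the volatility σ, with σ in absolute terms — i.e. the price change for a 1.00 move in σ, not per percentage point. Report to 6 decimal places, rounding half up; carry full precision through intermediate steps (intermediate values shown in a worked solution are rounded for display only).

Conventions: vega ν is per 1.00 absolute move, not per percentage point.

price = 29.470592
ν = 95.453881

σ√T = 0.263·√1.6629 = 0.339148
d₁ = (ln(S/K) + (r+σ²/2)T) / (σ√T) = (ln(193.34/188.35) + (0.0082+0.263²/2)·1.6629) / 0.339148 = (0.026148 + 0.071146) / 0.339148 = 0.286880
d₂ = d₁ − σ√T = 0.286880 − 0.339148 = -0.052268
e^{−rT} = 0.986457
N(d₁) = 0.612898,  N(d₂) = 0.479158
Call price V = S·N(d₁) − K·e^{−rT}·N(d₂) = 118.497686 − 89.027094 = 29.470592
φ(d₁) = (1/√(2π))·e^{−d₁²/2} = 0.382859
ν = S·φ(d₁)·√T = 95.453881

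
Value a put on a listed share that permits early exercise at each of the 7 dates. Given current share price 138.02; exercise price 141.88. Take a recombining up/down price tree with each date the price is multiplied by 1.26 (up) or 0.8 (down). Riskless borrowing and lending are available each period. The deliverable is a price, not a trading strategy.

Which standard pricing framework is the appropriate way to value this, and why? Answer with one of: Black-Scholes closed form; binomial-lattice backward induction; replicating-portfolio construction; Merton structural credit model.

Key observation: early exercise of the strike-141.88 put must be checked at each of the 7 dates (spot 138.02), which forces a node-by-node comparison of intrinsic and continuation value backward from expiry.

framework: binomial-lattice backward induction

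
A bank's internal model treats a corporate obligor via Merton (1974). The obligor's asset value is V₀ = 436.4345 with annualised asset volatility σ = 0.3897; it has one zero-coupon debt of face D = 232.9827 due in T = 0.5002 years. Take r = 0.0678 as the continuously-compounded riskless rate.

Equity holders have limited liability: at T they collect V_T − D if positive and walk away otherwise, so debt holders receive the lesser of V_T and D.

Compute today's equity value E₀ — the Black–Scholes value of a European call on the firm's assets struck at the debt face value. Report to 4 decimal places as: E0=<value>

Apply the equity-as-call identities (strike 232.9827, horizon 0.5002 years):
d₁ = [ln(V₀/D) + (r + σ²/2)T] / (σ√T)
   = [ln(436.4345/232.9827) + (0.0678 + 0.5·0.3897²)·0.5002] / (0.3897·√0.5002)
   = [0.627674 + 0.071895] / 0.275615 = 2.538216
d₂ = d₁ − σ√T = 2.538216 − 0.275615 = 2.262601
N(d₁) = 0.994429,  N(d₂) = 0.988170,  e^(−rT) = 0.966655
E₀ = V₀·N(d₁) − D·e^(−rT)·N(d₂)
   = 436.4345·0.994429 − 232.9827·0.966655·0.988170 = 211.453547

E0=211.4535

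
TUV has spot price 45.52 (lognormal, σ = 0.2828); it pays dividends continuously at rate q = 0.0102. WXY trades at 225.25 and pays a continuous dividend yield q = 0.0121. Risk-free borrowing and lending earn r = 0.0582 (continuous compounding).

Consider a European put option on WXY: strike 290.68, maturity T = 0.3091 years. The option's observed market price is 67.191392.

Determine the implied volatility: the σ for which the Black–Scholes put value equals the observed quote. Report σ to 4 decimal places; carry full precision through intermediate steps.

sigma = 0.4631

At σ = 0.4631 the Black–Scholes value reproduces the quote:
σ√T = 0.4631·√0.3091 = 0.257469
d₁ = (ln(S/K) + (r−q+σ²/2)T) / (σ√T) = (ln(225.25/290.68) + (0.0582−0.0121+0.4631²/2)·0.3091) / 0.257469 = (-0.255012 + 0.047395) / 0.257469 = -0.806380
d₂ = d₁ − σ√T = -0.806380 − 0.257469 = -1.063849
e^{−rT} = 0.982171
e^{−qT} = 0.996267
N(−d₁) = 0.789988,  N(−d₂) = 0.856301
V = K·e^{−rT}·N(−d₂) − S·e^{−qT}·N(−d₁) = 244.471930 − 177.280538 = 67.191392 (the observed quote) — the price is monotone increasing in volatility, hence this σ is the only solution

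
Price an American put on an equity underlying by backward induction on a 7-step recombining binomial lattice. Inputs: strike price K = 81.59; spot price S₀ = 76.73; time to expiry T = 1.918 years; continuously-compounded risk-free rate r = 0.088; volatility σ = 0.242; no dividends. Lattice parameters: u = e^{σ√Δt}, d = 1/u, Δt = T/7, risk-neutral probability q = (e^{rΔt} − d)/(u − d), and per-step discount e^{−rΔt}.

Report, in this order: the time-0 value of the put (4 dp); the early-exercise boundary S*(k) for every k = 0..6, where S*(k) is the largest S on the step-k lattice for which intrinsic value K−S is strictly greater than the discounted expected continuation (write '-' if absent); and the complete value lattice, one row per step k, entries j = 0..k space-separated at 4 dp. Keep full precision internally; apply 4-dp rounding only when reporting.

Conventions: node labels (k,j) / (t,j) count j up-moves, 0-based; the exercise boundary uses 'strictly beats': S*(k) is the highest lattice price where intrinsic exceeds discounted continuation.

Δt=0.27400  u=1.13505  d=0.88102  q=0.56445  discount=0.97618
step 7 (expiry): payoffs max(K−S,0) = 49.9770 40.8619 29.1186 13.9893 0.0000 0.0000 0.0000 0.0000
step 6: (k=6,j=0): S=35.8823, K−S=45.7077, hold=43.7640 ⇒ V=45.7077 exercise | (k=6,j=1): S=46.2283, K−S=35.3617, hold=33.4179 ⇒ V=35.3617 exercise | (k=6,j=2): S=59.5575, K−S=22.0325, hold=20.0887 ⇒ V=22.0325 exercise | (k=6,j=3): S=76.7300, K−S=4.8600, hold=5.9480 ⇒ V=5.9480 continue | (k=6,j=4): S=98.8539, K−S=0.0000, hold=0.0000 ⇒ V=0.0000 continue | (k=6,j=5): S=127.3568, K−S=0.0000, hold=0.0000 ⇒ V=0.0000 continue | (k=6,j=6): S=164.0781, K−S=0.0000, hold=0.0000 ⇒ V=0.0000 continue  boundary S*=59.5575
step 5: (k=5,j=0): S=40.7281, K−S=40.8619, hold=38.9181 ⇒ V=40.8619 exercise | (k=5,j=1): S=52.4714, K−S=29.1186, hold=27.1748 ⇒ V=29.1186 exercise | (k=5,j=2): S=67.6007, K−S=13.9893, hold=12.6450 ⇒ V=13.9893 exercise | (k=5,j=3): S=87.0922, K−S=0.0000, hold=2.5289 ⇒ V=2.5289 continue | (k=5,j=4): S=112.2039, K−S=0.0000, hold=0.0000 ⇒ V=0.0000 continue | (k=5,j=5): S=144.5561, K−S=0.0000, hold=0.0000 ⇒ V=0.0000 continue  boundary S*=67.6007
step 4: (k=4,j=0): S=46.2283, K−S=35.3617, hold=33.4179 ⇒ V=35.3617 exercise | (k=4,j=1): S=59.5575, K−S=22.0325, hold=20.0887 ⇒ V=22.0325 exercise | (k=4,j=2): S=76.7300, K−S=4.8600, hold=7.3414 ⇒ V=7.3414 continue | (k=4,j=3): S=98.8539, K−S=0.0000, hold=1.0752 ⇒ V=1.0752 continue | (k=4,j=4): S=127.3568, K−S=0.0000, hold=0.0000 ⇒ V=0.0000 continue  boundary S*=59.5575
step 3: (k=3,j=0): S=52.4714, K−S=29.1186, hold=27.1748 ⇒ V=29.1186 exercise | (k=3,j=1): S=67.6007, K−S=13.9893, hold=13.4128 ⇒ V=13.9893 exercise | (k=3,j=2): S=87.0922, K−S=0.0000, hold=3.7139 ⇒ V=3.7139 continue | (k=3,j=3): S=112.2039, K−S=0.0000, hold=0.4572 ⇒ V=0.4572 continue  boundary S*=67.6007
step 2: (k=2,j=0): S=59.5575, K−S=22.0325, hold=20.0887 ⇒ V=22.0325 exercise | (k=2,j=1): S=76.7300, K−S=4.8600, hold=7.9943 ⇒ V=7.9943 continue | (k=2,j=2): S=98.8539, K−S=0.0000, hold=1.8309 ⇒ V=1.8309 continue  boundary S*=59.5575
step 1: (k=1,j=0): S=67.6007, K−S=13.9893, hold=13.7725 ⇒ V=13.9893 exercise | (k=1,j=1): S=87.0922, K−S=0.0000, hold=4.4078 ⇒ V=4.4078 continue  boundary S*=67.6007
step 0: (k=0,j=0): S=76.7300, K−S=4.8600, hold=8.3767 ⇒ V=8.3767 continue  boundary S*=-

price = 8.3767
boundary = - 67.6007 59.5575 67.6007 59.5575 67.6007 59.5575
tree:
8.3767
13.9893 4.4078
22.0325 7.9943 1.8309
29.1186 13.9893 3.7139 0.4572
35.3617 22.0325 7.3414 1.0752 0.0000
40.8619 29.1186 13.9893 2.5289 0.0000 0.0000
45.7077 35.3617 22.0325 5.9480 0.0000 0.0000 0.0000
49.9770 40.8619 29.1186 13.9893 0.0000 0.0000 0.0000 0.0000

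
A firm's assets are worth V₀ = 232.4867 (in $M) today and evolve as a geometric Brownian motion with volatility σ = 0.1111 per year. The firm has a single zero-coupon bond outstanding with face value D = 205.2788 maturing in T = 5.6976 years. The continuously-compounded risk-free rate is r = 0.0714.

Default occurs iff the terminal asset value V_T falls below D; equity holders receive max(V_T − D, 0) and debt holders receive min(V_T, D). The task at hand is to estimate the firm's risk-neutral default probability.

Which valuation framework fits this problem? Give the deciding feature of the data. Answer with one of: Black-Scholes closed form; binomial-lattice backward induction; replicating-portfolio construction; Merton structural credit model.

Key observation: a levered firm with one bullet debt due at 5.6976 years is the canonical structural-credit setup: equity is a call on the firm's assets struck at the face value.

framework: Merton structural credit model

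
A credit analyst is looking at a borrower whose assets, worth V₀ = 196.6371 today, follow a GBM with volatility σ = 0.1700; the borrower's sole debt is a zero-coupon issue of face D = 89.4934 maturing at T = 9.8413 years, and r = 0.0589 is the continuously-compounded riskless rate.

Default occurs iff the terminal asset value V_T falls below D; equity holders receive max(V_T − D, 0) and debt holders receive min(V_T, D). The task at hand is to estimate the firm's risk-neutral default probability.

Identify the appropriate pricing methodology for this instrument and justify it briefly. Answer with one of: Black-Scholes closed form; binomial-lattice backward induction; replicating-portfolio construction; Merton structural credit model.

Key observation: the asked-for credit quantity lives on the firm's capital structure — asset value, asset volatility, debt face 89.4934 — which is the structural model's domain.

framework: Merton structural credit model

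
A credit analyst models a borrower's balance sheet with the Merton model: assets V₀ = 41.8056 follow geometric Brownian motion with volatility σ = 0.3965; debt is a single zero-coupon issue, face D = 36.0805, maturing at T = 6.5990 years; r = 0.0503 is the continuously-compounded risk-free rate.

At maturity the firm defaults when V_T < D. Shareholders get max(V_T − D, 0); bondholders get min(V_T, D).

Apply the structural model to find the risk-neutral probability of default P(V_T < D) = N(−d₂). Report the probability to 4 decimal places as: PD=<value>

Equity is a call on the firm's assets struck at D = 36.0805:
d₁ = [ln(V₀/D) + (r + σ²/2)T] / (σ√T)
   = [ln(41.8056/36.0805) + (0.0503 + 0.5·0.3965²)·6.5990] / (0.3965·√6.5990)
   = [0.147278 + 0.850652] / 1.018550 = 0.979755
d₂ = d₁ − σ√T = 0.979755 − 1.018550 = -0.038795
risk-neutral PD = N(−d₂) = N(0.038795) = 0.515473

PD=0.5155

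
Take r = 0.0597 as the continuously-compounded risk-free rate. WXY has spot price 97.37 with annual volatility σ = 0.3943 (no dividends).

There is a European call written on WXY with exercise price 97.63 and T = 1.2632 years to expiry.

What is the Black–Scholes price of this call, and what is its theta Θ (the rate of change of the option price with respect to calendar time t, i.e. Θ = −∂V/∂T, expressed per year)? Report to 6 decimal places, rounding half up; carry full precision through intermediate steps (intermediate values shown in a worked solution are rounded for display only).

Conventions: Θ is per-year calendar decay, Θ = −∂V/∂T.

σ√T = 0.3943·√1.2632 = 0.443162
d₁ = (ln(S/K) + (r+σ²/2)T) / (σ√T) = (ln(97.37/97.63) + (0.0597+0.3943²/2)·1.2632) / 0.443162 = (-0.002667 + 0.173609) / 0.443162 = 0.385734
d₂ = d₁ − σ√T = 0.385734 − 0.443162 = -0.057428
e^{−rT} = 0.927360
N(d₁) = 0.650153,  N(d₂) = 0.477102
Call price V = S·N(d₁) − K·e^{−rT}·N(d₂) = 63.305415 − 43.195954 = 20.109460
φ(d₁) = (1/√(2π))·e^{−d₁²/2} = 0.370340
Θ = −S·φ(d₁)·σ/(2√T) − r·K·e^{−rT}·N(d₂) = −6.325378 − 2.578798 = -8.904176

price = 20.109460
Θ = -8.904176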